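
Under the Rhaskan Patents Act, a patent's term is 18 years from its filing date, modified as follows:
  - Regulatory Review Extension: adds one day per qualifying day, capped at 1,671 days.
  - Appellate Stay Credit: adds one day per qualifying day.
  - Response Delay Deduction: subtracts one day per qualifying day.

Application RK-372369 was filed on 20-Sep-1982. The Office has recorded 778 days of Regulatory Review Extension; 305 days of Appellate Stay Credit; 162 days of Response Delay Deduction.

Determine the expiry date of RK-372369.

March 30, 2003

Base term: filing date + 18 years → 20 September 2000.
Regulatory Review Extension: 778 days (within the 1671-day cap) → +778 days → 7 November 2002.
Appellate Stay Credit: +305 days → 8 September 2003.
Response Delay Deduction: −162 days → 30 March 2003.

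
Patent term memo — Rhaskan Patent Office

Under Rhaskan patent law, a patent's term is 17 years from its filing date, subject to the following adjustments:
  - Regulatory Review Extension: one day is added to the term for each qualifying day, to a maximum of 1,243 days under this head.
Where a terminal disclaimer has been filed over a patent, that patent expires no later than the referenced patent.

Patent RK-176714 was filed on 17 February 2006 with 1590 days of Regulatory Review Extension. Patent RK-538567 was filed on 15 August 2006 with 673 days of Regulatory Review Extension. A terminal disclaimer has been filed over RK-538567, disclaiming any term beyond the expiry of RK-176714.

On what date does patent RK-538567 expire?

June 18, 2025

Natural term of RK-538567:
  Base: filing + 17 years → 15 August 2023.
  Regulatory Review Extension: 673 days (within the 1243-day cap) → +673 days → 18 June 2025.
Expiry of referenced patent RK-176714:
  Base: filing + 17 years → 17 February 2023.
  Regulatory Review Extension: 1590 days claimed exceeds the 1243-day cap, so +1243 days → 14 July 2026.
Terminal disclaimer: RK-538567 expires on the earlier of 18 June 2025 and 14 July 2026.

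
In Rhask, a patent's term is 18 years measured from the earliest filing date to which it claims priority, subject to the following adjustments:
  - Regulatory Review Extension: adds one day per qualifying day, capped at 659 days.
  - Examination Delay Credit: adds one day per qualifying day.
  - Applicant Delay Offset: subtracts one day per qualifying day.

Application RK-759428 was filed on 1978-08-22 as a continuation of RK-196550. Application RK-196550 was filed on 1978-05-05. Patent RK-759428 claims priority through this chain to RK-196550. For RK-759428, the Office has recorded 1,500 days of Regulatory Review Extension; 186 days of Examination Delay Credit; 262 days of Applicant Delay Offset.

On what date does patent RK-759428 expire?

1997-12-09

Earliest priority filing: 5 May 1978.
Base term: 5 May 1978 + 18 years → 5 May 1996.
Regulatory Review Extension: 1500 days claimed exceeds the 659-day cap, so +659 days → 23 February 1998.
Examination Delay Credit: +186 days → 28 August 1998.
Applicant Delay Offset: −262 days → 9 December 1997.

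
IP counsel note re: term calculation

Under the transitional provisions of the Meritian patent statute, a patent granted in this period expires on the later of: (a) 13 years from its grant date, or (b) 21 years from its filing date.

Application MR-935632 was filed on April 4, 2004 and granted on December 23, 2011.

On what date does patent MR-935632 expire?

(a) grant + 13 years → 23 December 2024.
(b) filing + 21 years → 4 April 2025.
Later of the two: 4 April 2025.

April 4, 2025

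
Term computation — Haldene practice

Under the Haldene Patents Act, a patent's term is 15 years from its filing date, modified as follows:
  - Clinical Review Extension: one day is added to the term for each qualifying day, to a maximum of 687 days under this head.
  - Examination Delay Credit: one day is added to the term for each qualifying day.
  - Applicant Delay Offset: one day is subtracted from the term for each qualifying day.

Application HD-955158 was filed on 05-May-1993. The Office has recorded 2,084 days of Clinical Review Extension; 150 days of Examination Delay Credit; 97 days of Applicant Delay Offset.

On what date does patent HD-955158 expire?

Base term: filing date + 15 years → 5 May 2008.
Clinical Review Extension: 2084 days claimed exceeds the 687-day cap, so +687 days → 23 March 2010.
Examination Delay Credit: +150 days → 20 August 2010.
Applicant Delay Offset: −97 days → 15 May 2010.

2010-05-15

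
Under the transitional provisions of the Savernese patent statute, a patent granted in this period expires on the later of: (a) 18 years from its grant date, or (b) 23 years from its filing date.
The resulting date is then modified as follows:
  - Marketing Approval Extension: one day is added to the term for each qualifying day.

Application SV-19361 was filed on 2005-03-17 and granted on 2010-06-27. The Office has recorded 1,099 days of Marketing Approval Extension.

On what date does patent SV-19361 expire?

(a) grant + 18 years → 27 June 2028.
(b) filing + 23 years → 17 March 2028.
Later of the two: 27 June 2028.
Marketing Approval Extension: +1099 days → 1 July 2031.

2031-07-01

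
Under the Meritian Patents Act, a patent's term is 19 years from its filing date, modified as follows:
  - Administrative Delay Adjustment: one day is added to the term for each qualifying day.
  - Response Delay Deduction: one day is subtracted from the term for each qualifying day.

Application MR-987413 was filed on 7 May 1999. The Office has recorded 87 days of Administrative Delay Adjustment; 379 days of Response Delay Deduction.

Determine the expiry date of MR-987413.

Base term: filing date + 19 years → 7 May 2018.
Administrative Delay Adjustment: +87 days → 2 August 2018.
Response Delay Deduction: −379 days → 19 July 2017.

2017-07-19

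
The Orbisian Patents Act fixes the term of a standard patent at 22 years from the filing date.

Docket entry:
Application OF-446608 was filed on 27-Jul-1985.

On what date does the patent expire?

July 27, 2007

Filing date + 22 years → 27 July 2007.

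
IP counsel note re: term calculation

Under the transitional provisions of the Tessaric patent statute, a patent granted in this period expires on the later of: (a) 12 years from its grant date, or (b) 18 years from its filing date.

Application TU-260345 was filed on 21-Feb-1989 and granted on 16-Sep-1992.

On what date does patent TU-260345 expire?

(a) grant + 12 years → 16 September 2004.
(b) filing + 18 years → 21 February 2007.
Later of the two: 21 February 2007.

February 21, 2007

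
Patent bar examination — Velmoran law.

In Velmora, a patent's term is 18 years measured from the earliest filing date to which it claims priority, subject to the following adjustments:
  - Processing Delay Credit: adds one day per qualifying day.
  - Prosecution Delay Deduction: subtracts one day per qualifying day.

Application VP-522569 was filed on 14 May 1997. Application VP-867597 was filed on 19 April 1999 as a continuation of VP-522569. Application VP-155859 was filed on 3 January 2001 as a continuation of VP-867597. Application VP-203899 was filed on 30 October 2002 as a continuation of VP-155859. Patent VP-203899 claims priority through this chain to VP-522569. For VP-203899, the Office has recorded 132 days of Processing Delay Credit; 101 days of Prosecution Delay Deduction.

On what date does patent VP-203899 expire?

2015-06-14

Earliest priority filing: 14 May 1997.
Base term: 14 May 1997 + 18 years → 14 May 2015.
Processing Delay Credit: +132 days → 23 September 2015.
Prosecution Delay Deduction: −101 days → 14 June 2015.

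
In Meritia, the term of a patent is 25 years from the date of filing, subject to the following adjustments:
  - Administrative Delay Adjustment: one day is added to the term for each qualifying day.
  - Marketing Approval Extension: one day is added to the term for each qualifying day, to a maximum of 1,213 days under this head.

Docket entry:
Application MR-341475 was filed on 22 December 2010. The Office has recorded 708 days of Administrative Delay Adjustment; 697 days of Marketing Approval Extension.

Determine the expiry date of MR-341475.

October 27, 2039

Base term: filing date + 25 years → 22 December 2035.
Administrative Delay Adjustment: +708 days → 29 November 2037.
Marketing Approval Extension: 697 days (within the 1213-day cap) → +697 days → 27 October 2039.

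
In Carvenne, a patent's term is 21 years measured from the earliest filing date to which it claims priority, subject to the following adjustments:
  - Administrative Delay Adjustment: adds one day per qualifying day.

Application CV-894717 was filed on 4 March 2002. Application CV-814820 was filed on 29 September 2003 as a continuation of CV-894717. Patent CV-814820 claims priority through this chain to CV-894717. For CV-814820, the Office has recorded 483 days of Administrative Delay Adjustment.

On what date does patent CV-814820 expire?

Earliest priority filing: 4 March 2002.
Base term: 4 March 2002 + 21 years → 4 March 2023.
Administrative Delay Adjustment: +483 days → 29 June 2024.

2024-06-29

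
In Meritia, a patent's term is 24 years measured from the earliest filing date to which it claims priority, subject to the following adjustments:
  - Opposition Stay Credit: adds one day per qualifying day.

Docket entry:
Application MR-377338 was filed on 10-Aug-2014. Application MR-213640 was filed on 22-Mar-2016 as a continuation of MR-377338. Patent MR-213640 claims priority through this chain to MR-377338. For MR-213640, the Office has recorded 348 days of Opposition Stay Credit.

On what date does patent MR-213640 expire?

Earliest priority filing: 10 August 2014.
Base term: 10 August 2014 + 24 years → 10 August 2038.
Opposition Stay Credit: +348 days → 24 July 2039.

July 24, 2039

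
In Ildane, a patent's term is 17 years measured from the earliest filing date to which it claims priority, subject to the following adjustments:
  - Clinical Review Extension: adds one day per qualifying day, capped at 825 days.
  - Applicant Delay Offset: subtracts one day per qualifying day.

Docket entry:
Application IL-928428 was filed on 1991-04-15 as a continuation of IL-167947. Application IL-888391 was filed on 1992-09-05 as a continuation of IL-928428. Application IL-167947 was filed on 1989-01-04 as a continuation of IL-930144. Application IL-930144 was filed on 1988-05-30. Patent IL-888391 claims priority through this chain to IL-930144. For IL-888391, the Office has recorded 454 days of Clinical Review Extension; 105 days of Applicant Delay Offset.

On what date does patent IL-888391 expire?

May 14, 2006

Earliest priority filing: 30 May 1988.
Base term: 30 May 1988 + 17 years → 30 May 2005.
Clinical Review Extension: 454 days (within the 825-day cap) → +454 days → 27 August 2006.
Applicant Delay Offset: −105 days → 14 May 2006.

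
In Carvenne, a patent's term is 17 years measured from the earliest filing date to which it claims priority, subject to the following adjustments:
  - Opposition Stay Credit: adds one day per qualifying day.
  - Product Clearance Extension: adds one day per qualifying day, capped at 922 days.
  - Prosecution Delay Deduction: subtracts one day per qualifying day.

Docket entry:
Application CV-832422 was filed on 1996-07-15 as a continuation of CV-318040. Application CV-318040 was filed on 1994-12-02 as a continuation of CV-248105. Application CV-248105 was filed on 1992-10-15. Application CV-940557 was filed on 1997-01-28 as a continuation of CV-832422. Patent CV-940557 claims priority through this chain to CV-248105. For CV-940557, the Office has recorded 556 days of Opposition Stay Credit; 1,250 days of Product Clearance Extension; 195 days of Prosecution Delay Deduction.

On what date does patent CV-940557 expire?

April 20, 2013

Earliest priority filing: 15 October 1992.
Base term: 15 October 1992 + 17 years → 15 October 2009.
Opposition Stay Credit: +556 days → 24 April 2011.
Product Clearance Extension: 1250 days claimed exceeds the 922-day cap, so +922 days → 1 November 2013.
Prosecution Delay Deduction: −195 days → 20 April 2013.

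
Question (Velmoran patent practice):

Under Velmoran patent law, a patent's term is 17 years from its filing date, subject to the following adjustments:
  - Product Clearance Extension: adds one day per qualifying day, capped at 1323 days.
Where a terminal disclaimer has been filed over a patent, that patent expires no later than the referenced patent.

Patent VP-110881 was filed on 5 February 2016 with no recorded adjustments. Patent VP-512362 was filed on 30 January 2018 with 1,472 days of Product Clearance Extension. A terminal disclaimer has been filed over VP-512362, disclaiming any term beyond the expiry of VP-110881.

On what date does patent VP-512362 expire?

Natural term of VP-512362:
  Base: filing + 17 years → 30 January 2035.
  Product Clearance Extension: 1472 days claimed exceeds the 1323-day cap, so +1323 days → 14 September 2038.
Expiry of referenced patent VP-110881:
  Base: filing + 17 years → 5 February 2033.
Terminal disclaimer: VP-512362 expires on the earlier of 14 September 2038 and 5 February 2033.

February 5, 2033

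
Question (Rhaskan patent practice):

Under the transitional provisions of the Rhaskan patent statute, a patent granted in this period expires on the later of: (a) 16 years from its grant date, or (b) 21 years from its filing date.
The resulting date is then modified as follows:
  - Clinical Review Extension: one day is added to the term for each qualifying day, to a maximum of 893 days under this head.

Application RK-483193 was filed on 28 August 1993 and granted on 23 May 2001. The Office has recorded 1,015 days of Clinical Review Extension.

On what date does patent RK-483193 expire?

(a) grant + 16 years → 23 May 2017.
(b) filing + 21 years → 28 August 2014.
Later of the two: 23 May 2017.
Clinical Review Extension: 1015 days claimed exceeds the 893-day cap, so +893 days → 2 November 2019.

2019-11-02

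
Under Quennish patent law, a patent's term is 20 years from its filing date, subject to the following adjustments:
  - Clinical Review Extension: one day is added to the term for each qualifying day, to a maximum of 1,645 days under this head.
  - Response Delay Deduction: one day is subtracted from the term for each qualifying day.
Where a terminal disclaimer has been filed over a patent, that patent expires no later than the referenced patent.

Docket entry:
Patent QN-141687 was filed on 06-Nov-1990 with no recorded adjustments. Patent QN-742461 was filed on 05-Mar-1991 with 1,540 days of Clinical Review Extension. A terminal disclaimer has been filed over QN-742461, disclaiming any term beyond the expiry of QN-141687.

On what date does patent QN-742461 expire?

Natural term of QN-742461:
  Base: filing + 20 years → 5 March 2011.
  Clinical Review Extension: 1540 days (within the 1645-day cap) → +1540 days → 23 May 2015.
Expiry of referenced patent QN-141687:
  Base: filing + 20 years → 6 November 2010.
Terminal disclaimer: QN-742461 expires on the earlier of 23 May 2015 and 6 November 2010.

November 6, 2010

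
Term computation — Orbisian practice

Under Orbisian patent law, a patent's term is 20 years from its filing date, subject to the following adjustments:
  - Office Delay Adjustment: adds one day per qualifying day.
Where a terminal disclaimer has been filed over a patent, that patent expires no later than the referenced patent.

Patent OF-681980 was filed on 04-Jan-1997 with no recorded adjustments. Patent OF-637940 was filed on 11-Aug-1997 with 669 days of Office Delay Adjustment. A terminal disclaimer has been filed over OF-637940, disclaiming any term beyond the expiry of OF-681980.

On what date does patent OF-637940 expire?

Natural term of OF-637940:
  Base: filing + 20 years → 11 August 2017.
  Office Delay Adjustment: +669 days → 11 June 2019.
Expiry of referenced patent OF-681980:
  Base: filing + 20 years → 4 January 2017.
Terminal disclaimer: OF-637940 expires on the earlier of 11 June 2019 and 4 January 2017.

2017-01-04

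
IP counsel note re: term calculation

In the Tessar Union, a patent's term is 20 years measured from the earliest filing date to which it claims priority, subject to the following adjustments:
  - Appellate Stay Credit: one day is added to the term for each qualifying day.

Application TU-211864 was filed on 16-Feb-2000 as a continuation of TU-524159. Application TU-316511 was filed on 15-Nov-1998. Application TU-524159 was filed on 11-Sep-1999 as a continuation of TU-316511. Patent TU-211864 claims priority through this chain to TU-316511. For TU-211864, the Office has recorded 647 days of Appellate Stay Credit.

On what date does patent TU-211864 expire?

2020-08-23

Earliest priority filing: 15 November 1998.
Base term: 15 November 1998 + 20 years → 15 November 2018.
Appellate Stay Credit: +647 days → 23 August 2020.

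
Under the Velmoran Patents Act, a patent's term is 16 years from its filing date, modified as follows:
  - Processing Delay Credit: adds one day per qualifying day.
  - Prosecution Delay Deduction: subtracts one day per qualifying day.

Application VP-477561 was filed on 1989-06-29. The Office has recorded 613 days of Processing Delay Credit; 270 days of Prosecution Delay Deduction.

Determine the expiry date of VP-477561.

June 7, 2006

Base term: filing date + 16 years → 29 June 2005.
Processing Delay Credit: +613 days → 4 March 2007.
Prosecution Delay Deduction: −270 days → 7 June 2006.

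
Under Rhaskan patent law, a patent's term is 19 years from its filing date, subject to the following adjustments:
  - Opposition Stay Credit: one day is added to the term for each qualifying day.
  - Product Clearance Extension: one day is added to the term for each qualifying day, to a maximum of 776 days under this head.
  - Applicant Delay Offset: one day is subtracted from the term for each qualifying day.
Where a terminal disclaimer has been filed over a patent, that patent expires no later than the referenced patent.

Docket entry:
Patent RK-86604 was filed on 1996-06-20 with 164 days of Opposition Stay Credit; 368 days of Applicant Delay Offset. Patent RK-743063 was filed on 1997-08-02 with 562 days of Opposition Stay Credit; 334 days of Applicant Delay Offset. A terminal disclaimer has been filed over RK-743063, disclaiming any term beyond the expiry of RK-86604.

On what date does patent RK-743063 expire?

2014-11-28

Natural term of RK-743063:
  Base: filing + 19 years → 2 August 2016.
  Opposition Stay Credit: +562 days → 15 February 2018.
  Applicant Delay Offset: −334 days → 18 March 2017.
Expiry of referenced patent RK-86604:
  Base: filing + 19 years → 20 June 2015.
  Opposition Stay Credit: +164 days → 1 December 2015.
  Applicant Delay Offset: −368 days → 28 November 2014.
Terminal disclaimer: RK-743063 expires on the earlier of 18 March 2017 and 28 November 2014.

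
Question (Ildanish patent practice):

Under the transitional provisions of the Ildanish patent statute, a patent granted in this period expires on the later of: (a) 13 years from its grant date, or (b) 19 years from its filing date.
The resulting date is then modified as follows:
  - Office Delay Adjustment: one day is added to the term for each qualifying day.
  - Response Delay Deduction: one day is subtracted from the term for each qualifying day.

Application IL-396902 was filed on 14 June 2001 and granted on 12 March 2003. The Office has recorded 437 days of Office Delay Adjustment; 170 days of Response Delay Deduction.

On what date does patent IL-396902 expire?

(a) grant + 13 years → 12 March 2016.
(b) filing + 19 years → 14 June 2020.
Later of the two: 14 June 2020.
Office Delay Adjustment: +437 days → 25 August 2021.
Response Delay Deduction: −170 days → 8 March 2021.

March 8, 2021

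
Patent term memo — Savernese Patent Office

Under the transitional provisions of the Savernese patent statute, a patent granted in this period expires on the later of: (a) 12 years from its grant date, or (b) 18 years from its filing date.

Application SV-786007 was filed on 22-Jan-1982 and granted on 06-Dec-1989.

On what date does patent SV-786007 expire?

December 6, 2001

(a) grant + 12 years → 6 December 2001.
(b) filing + 18 years → 22 January 2000.
Later of the two: 6 December 2001.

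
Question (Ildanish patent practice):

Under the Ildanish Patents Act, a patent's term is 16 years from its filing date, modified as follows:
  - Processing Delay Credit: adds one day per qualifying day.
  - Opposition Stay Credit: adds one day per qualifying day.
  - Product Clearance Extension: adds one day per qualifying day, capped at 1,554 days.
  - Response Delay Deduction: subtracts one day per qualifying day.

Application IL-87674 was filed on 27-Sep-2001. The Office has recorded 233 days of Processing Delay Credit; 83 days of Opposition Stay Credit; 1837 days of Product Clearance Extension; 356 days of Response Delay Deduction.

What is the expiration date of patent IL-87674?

Base term: filing date + 16 years → 27 September 2017.
Processing Delay Credit: +233 days → 18 May 2018.
Opposition Stay Credit: +83 days → 9 August 2018.
Product Clearance Extension: 1837 days claimed exceeds the 1554-day cap, so +1554 days → 10 November 2022.
Response Delay Deduction: −356 days → 19 November 2021.

2021-11-19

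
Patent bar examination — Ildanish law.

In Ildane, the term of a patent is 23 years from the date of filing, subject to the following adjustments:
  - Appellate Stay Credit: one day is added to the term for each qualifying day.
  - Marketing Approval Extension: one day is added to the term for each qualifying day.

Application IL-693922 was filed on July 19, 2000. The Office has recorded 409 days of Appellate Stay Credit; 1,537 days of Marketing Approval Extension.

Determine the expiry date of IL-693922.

2028-11-15

Base term: filing date + 23 years → 19 July 2023.
Appellate Stay Credit: +409 days → 31 August 2024.
Marketing Approval Extension: +1537 days → 15 November 2028.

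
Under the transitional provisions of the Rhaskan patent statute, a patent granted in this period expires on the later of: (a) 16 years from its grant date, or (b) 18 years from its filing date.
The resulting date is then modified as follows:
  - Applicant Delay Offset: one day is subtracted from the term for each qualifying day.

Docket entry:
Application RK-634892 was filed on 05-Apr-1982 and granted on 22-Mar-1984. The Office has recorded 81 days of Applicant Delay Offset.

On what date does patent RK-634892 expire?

January 15, 2000

(a) grant + 16 years → 22 March 2000.
(b) filing + 18 years → 5 April 2000.
Later of the two: 5 April 2000.
Applicant Delay Offset: −81 days → 15 January 2000.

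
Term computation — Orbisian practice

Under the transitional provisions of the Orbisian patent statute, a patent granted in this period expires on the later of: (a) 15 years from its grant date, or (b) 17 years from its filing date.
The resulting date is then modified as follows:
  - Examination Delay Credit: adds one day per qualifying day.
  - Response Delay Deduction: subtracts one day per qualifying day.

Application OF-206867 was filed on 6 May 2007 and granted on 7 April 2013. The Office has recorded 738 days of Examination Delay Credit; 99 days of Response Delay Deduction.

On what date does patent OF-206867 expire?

January 6, 2030

(a) grant + 15 years → 7 April 2028.
(b) filing + 17 years → 6 May 2024.
Later of the two: 7 April 2028.
Examination Delay Credit: +738 days → 15 April 2030.
Response Delay Deduction: −99 days → 6 January 2030.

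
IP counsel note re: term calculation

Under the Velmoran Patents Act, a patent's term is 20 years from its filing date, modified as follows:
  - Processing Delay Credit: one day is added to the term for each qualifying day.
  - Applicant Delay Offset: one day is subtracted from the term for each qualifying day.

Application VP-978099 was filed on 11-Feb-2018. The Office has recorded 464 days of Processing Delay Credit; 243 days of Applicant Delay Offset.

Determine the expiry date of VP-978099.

September 20, 2038

Base term: filing date + 20 years → 11 February 2038.
Processing Delay Credit: +464 days → 21 May 2039.
Applicant Delay Offset: −243 days → 20 September 2038.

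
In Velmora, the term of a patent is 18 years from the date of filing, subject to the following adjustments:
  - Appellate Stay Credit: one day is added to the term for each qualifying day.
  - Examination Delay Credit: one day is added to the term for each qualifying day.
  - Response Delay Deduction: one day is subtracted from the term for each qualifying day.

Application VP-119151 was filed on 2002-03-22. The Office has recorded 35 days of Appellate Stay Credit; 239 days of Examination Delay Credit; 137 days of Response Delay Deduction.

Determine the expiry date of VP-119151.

Base term: filing date + 18 years → 22 March 2020.
Appellate Stay Credit: +35 days → 26 April 2020.
Examination Delay Credit: +239 days → 21 December 2020.
Response Delay Deduction: −137 days → 6 August 2020.

August 6, 2020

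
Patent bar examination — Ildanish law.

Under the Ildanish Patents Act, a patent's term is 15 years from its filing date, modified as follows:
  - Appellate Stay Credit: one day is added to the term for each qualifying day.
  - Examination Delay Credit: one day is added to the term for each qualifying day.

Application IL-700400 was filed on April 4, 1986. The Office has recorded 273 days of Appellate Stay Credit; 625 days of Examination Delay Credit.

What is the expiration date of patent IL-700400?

Base term: filing date + 15 years → 4 April 2001.
Appellate Stay Credit: +273 days → 2 January 2002.
Examination Delay Credit: +625 days → 19 September 2003.

2003-09-19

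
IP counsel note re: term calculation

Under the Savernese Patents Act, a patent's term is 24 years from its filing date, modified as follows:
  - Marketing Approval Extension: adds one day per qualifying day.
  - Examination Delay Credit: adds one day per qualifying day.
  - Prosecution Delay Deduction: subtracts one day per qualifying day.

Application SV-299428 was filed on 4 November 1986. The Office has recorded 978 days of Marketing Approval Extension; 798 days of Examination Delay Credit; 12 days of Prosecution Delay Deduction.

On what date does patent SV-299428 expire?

Base term: filing date + 24 years → 4 November 2010.
Marketing Approval Extension: +978 days → 9 July 2013.
Examination Delay Credit: +798 days → 15 September 2015.
Prosecution Delay Deduction: −12 days → 3 September 2015.

September 3, 2015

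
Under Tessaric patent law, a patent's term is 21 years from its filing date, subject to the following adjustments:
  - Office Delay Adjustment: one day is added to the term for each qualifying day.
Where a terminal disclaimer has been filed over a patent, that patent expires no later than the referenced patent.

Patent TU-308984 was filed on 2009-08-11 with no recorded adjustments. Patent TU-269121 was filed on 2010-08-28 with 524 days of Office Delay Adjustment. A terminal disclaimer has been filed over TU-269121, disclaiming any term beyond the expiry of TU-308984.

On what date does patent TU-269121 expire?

2030-08-11

Natural term of TU-269121:
  Base: filing + 21 years → 28 August 2031.
  Office Delay Adjustment: +524 days → 2 February 2033.
Expiry of referenced patent TU-308984:
  Base: filing + 21 years → 11 August 2030.
Terminal disclaimer: TU-269121 expires on the earlier of 2 February 2033 and 11 August 2030.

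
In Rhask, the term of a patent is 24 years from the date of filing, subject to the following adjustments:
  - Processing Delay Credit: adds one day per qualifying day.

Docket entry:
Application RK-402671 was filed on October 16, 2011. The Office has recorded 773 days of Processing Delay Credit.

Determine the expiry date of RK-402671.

Base term: filing date + 24 years → 16 October 2035.
Processing Delay Credit: +773 days → 27 November 2037.

2037-11-27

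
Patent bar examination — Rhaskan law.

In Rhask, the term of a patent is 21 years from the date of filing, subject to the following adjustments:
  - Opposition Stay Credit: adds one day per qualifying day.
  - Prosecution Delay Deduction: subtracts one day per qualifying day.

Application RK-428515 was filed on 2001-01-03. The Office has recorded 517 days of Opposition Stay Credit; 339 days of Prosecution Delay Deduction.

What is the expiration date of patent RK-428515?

Base term: filing date + 21 years → 3 January 2022.
Opposition Stay Credit: +517 days → 4 June 2023.
Prosecution Delay Deduction: −339 days → 30 June 2022.

June 30, 2022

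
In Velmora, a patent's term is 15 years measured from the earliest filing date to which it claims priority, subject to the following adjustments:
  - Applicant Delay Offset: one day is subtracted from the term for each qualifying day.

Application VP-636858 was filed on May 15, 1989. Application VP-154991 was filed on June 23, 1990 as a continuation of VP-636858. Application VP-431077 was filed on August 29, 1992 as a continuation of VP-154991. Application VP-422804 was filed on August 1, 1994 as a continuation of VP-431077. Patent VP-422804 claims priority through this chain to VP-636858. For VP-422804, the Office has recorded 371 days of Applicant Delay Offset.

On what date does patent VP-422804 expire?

Earliest priority filing: 15 May 1989.
Base term: 15 May 1989 + 15 years → 15 May 2004.
Applicant Delay Offset: −371 days → 10 May 2003.

2003-05-10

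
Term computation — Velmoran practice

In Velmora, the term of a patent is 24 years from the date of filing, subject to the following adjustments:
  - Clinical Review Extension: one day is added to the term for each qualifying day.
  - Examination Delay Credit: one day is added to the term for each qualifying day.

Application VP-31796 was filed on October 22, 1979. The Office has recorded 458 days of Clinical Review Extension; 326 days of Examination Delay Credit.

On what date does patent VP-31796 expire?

Base term: filing date + 24 years → 22 October 2003.
Clinical Review Extension: +458 days → 22 January 2005.
Examination Delay Credit: +326 days → 14 December 2005.

2005-12-14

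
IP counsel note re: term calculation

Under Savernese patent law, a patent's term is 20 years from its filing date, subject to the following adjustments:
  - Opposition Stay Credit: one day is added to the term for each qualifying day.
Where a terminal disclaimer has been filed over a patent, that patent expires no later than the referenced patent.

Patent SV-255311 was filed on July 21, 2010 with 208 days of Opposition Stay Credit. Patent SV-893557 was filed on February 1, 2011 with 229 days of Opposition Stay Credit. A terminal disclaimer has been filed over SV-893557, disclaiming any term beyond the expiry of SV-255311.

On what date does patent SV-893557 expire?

February 14, 2031

Natural term of SV-893557:
  Base: filing + 20 years → 1 February 2031.
  Opposition Stay Credit: +229 days → 18 September 2031.
Expiry of referenced patent SV-255311:
  Base: filing + 20 years → 21 July 2030.
  Opposition Stay Credit: +208 days → 14 February 2031.
Terminal disclaimer: SV-893557 expires on the earlier of 18 September 2031 and 14 February 2031.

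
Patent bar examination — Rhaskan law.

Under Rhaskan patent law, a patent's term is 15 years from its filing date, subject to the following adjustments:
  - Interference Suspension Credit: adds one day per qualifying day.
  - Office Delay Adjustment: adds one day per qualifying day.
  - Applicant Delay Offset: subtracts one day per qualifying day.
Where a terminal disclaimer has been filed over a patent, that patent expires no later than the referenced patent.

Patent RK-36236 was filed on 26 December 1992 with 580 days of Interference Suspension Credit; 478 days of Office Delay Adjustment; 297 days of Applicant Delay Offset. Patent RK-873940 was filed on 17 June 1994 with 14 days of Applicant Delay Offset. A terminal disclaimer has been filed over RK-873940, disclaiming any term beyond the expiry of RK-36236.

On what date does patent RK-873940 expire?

2009-06-03

Natural term of RK-873940:
  Base: filing + 15 years → 17 June 2009.
  Applicant Delay Offset: −14 days → 3 June 2009.
Expiry of referenced patent RK-36236:
  Base: filing + 15 years → 26 December 2007.
  Interference Suspension Credit: +580 days → 28 July 2009.
  Office Delay Adjustment: +478 days → 18 November 2010.
  Applicant Delay Offset: −297 days → 25 January 2010.
Terminal disclaimer: RK-873940 expires on the earlier of 3 June 2009 and 25 January 2010.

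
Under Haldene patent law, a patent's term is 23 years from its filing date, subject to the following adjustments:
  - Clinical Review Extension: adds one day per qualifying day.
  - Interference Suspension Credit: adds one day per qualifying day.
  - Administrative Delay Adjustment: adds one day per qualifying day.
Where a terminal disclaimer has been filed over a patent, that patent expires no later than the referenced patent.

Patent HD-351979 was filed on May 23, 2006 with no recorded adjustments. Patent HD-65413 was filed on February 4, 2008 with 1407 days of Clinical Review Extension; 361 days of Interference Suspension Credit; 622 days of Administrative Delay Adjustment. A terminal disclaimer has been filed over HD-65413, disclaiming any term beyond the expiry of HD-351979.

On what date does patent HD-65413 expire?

Natural term of HD-65413:
  Base: filing + 23 years → 4 February 2031.
  Clinical Review Extension: +1407 days → 12 December 2034.
  Interference Suspension Credit: +361 days → 8 December 2035.
  Administrative Delay Adjustment: +622 days → 21 August 2037.
Expiry of referenced patent HD-351979:
  Base: filing + 23 years → 23 May 2029.
Terminal disclaimer: HD-65413 expires on the earlier of 21 August 2037 and 23 May 2029.

May 23, 2029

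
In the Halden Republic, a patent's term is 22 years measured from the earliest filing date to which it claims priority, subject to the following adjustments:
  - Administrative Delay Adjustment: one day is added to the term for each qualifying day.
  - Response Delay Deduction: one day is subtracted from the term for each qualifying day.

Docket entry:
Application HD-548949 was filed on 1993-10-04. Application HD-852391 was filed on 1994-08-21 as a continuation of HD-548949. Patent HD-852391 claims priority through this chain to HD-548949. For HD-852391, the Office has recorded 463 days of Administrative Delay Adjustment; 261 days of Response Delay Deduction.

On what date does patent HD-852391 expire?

Earliest priority filing: 4 October 1993.
Base term: 4 October 1993 + 22 years → 4 October 2015.
Administrative Delay Adjustment: +463 days → 9 January 2017.
Response Delay Deduction: −261 days → 23 April 2016.

April 23, 2016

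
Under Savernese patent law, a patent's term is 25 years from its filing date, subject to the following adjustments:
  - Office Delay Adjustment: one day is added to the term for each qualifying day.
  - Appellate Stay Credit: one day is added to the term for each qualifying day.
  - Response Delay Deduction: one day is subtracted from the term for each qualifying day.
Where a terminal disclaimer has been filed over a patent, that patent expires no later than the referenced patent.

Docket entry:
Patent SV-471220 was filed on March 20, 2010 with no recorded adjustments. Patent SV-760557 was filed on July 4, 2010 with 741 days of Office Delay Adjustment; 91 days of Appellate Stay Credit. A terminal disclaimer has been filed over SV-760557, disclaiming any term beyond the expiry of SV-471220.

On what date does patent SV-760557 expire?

Natural term of SV-760557:
  Base: filing + 25 years → 4 July 2035.
  Office Delay Adjustment: +741 days → 14 July 2037.
  Appellate Stay Credit: +91 days → 13 October 2037.
Expiry of referenced patent SV-471220:
  Base: filing + 25 years → 20 March 2035.
Terminal disclaimer: SV-760557 expires on the earlier of 13 October 2037 and 20 March 2035.

2035-03-20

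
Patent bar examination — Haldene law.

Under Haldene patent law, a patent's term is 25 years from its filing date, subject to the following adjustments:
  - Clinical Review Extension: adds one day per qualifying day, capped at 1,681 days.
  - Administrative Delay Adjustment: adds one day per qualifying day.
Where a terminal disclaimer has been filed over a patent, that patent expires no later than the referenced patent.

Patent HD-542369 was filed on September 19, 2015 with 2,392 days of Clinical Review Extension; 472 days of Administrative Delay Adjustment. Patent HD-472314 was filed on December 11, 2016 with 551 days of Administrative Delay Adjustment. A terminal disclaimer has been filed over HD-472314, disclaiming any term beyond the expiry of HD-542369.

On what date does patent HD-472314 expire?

Natural term of HD-472314:
  Base: filing + 25 years → 11 December 2041.
  Administrative Delay Adjustment: +551 days → 15 June 2043.
Expiry of referenced patent HD-542369:
  Base: filing + 25 years → 19 September 2040.
  Clinical Review Extension: 2392 days claimed exceeds the 1681-day cap, so +1681 days → 27 April 2045.
  Administrative Delay Adjustment: +472 days → 12 August 2046.
Terminal disclaimer: HD-472314 expires on the earlier of 15 June 2043 and 12 August 2046.

2043-06-15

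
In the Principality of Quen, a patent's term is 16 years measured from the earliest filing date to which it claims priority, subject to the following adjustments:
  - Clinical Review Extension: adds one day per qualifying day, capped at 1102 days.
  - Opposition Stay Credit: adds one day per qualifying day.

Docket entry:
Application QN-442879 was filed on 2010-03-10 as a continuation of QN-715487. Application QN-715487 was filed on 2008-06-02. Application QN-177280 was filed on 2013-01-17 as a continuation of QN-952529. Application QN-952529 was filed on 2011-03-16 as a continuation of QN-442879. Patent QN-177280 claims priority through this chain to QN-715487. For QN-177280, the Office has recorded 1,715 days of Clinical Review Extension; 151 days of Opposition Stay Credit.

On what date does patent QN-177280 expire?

November 7, 2027

Earliest priority filing: 2 June 2008.
Base term: 2 June 2008 + 16 years → 2 June 2024.
Clinical Review Extension: 1715 days claimed exceeds the 1102-day cap, so +1102 days → 9 June 2027.
Opposition Stay Credit: +151 days → 7 November 2027.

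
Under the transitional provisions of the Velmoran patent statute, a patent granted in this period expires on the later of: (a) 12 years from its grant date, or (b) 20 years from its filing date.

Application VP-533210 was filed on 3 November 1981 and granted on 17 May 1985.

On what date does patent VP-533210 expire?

2001-11-03

(a) grant + 12 years → 17 May 1997.
(b) filing + 20 years → 3 November 2001.
Later of the two: 3 November 2001.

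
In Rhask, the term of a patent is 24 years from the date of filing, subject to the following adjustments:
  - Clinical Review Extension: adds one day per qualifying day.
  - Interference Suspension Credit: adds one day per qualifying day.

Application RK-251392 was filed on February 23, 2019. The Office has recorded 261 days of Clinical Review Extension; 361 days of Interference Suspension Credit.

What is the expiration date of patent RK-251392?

November 6, 2044

Base term: filing date + 24 years → 23 February 2043.
Clinical Review Extension: +261 days → 11 November 2043.
Interference Suspension Credit: +361 days → 6 November 2044.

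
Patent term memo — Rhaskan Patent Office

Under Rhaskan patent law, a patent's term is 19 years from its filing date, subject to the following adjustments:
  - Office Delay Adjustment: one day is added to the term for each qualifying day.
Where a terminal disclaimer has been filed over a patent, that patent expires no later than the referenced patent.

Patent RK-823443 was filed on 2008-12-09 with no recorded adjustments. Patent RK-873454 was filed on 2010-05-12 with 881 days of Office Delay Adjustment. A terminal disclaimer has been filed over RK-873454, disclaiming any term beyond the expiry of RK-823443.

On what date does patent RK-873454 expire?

Natural term of RK-873454:
  Base: filing + 19 years → 12 May 2029.
  Office Delay Adjustment: +881 days → 10 October 2031.
Expiry of referenced patent RK-823443:
  Base: filing + 19 years → 9 December 2027.
Terminal disclaimer: RK-873454 expires on the earlier of 10 October 2031 and 9 December 2027.

2027-12-09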